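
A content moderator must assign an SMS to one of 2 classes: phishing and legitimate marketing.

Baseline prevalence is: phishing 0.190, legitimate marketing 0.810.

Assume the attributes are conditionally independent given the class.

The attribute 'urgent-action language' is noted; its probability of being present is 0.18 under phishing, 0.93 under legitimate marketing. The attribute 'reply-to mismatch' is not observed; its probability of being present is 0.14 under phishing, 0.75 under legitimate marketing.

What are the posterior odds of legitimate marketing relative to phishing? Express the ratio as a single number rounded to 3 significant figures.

Posterior odds equal prior odds times the likelihood ratio; only the two competing hypotheses matter (using 1 − P(present | H) for each absent attribute).
  legitimate marketing: 0.810 × 0.93 × (1 − 0.75) = 0.18833
  phishing: 0.190 × 0.18 × (1 − 0.14) = 0.029412
Odds(legitimate marketing : phishing) = 0.18833 / 0.029412 ≈ 6.40.

6.40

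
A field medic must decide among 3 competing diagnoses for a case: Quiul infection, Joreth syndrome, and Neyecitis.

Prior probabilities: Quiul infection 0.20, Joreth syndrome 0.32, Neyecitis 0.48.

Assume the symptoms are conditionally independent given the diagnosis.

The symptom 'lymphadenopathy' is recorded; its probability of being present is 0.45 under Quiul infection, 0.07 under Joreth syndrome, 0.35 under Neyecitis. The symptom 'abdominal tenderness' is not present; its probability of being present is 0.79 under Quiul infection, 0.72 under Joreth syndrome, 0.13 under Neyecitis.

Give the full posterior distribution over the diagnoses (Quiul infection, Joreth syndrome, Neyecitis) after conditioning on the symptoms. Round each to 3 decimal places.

For each hypothesis, the unnormalized posterior weight is prior × product of the symptom likelihoods (using 1 − P(present | H) for each absent symptom):
  Quiul infection: 0.20 × 0.45 × (1 − 0.79) = 0.0189
  Joreth syndrome: 0.32 × 0.07 × (1 − 0.72) = 0.006272
  Neyecitis: 0.48 × 0.35 × (1 − 0.13) = 0.14616
Normalizing constant Z = 0.0189 + 0.006272 + 0.14616 = 0.17133.
P(Quiul infection | evidence) = 0.0189 / 0.17133 ≈ 0.110
P(Joreth syndrome | evidence) = 0.006272 / 0.17133 ≈ 0.037
P(Neyecitis | evidence) = 0.14616 / 0.17133 ≈ 0.853

0.110, 0.037, 0.853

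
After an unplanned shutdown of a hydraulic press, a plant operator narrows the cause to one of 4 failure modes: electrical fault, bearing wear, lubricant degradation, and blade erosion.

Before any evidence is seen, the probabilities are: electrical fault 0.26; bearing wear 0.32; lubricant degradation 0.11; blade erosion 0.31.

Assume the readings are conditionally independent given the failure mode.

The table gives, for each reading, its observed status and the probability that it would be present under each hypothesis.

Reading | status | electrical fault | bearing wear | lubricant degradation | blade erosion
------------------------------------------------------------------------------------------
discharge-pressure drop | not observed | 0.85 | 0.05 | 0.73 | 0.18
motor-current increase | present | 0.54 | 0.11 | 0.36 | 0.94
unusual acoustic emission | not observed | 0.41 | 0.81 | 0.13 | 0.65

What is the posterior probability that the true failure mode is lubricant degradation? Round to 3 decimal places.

Multiply each prior by the joint likelihood of the reading pattern (using 1 − P(present | H) for each absent reading):
  electrical fault: 0.26 × (1 − 0.85) × 0.54 × (1 − 0.41) = 0.012425
  bearing wear: 0.32 × (1 − 0.05) × 0.11 × (1 − 0.81) = 0.0063536
  lubricant degradation: 0.11 × (1 − 0.73) × 0.36 × (1 − 0.13) = 0.009302
  blade erosion: 0.31 × (1 − 0.18) × 0.94 × (1 − 0.65) = 0.083632
Marginal likelihood of the evidence = 0.11171.
P(lubricant degradation | evidence) = 0.009302 / 0.11171 ≈ 0.083.

0.083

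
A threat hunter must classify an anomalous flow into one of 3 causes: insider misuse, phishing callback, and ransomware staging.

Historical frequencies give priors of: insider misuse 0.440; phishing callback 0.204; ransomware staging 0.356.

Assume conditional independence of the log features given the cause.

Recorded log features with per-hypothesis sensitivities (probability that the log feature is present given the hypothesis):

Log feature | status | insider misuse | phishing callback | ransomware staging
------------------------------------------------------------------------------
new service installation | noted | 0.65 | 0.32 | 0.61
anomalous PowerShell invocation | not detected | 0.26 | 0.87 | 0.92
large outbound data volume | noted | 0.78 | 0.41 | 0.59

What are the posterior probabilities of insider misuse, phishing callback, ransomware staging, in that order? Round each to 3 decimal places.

For each hypothesis, the unnormalized posterior weight is prior × product of the log feature likelihoods (using 1 − P(present | H) for each absent log feature):
  insider misuse: 0.440 × 0.65 × (1 − 0.26) × 0.78 = 0.16508
  phishing callback: 0.204 × 0.32 × (1 − 0.87) × 0.41 = 0.0034794
  ransomware staging: 0.356 × 0.61 × (1 − 0.92) × 0.59 = 0.01025
Normalizing constant Z = 0.16508 + 0.0034794 + 0.01025 = 0.17881.
P(insider misuse | evidence) = 0.16508 / 0.17881 ≈ 0.923
P(phishing callback | evidence) = 0.0034794 / 0.17881 ≈ 0.019
P(ransomware staging | evidence) = 0.01025 / 0.17881 ≈ 0.057

0.923, 0.019, 0.057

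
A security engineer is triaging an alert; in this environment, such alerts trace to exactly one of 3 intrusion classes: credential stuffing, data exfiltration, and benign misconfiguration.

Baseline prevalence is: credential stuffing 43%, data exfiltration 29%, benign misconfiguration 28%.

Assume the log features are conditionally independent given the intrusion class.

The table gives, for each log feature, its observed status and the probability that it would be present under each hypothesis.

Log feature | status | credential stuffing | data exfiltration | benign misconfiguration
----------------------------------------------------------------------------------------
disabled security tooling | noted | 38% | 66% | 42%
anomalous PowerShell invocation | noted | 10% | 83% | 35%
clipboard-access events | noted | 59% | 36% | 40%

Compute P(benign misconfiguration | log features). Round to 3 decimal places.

By Bayes' rule with conditional independence, the unnormalized weight for each hypothesis is prior × ∏ likelihoods:
  credential stuffing: 0.43 × 0.38 × 0.10 × 0.59 = 0.0096406
  data exfiltration: 0.29 × 0.66 × 0.83 × 0.36 = 0.05719
  benign misconfiguration: 0.28 × 0.42 × 0.35 × 0.40 = 0.016464
Normalizing constant Z = 0.0096406 + 0.05719 + 0.016464 = 0.083295.
P(benign misconfiguration | evidence) = 0.016464 / 0.083295 ≈ 0.198.

0.198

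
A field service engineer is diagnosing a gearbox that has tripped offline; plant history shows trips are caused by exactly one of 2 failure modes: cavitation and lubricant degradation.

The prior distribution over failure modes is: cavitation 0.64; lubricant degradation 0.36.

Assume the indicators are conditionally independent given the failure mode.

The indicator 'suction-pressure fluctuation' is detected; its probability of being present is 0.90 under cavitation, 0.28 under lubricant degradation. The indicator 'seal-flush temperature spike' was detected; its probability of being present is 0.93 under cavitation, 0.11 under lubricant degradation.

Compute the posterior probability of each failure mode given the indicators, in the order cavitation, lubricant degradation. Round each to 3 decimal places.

0.980, 0.020

For each hypothesis, the unnormalized posterior weight is prior × product of the indicator likelihoods:
  cavitation: 0.64 × 0.90 × 0.93 = 0.53568
  lubricant degradation: 0.36 × 0.28 × 0.11 = 0.011088
Marginal likelihood of the evidence = 0.54677.
P(cavitation | evidence) = 0.53568 / 0.54677 ≈ 0.980
P(lubricant degradation | evidence) = 0.011088 / 0.54677 ≈ 0.020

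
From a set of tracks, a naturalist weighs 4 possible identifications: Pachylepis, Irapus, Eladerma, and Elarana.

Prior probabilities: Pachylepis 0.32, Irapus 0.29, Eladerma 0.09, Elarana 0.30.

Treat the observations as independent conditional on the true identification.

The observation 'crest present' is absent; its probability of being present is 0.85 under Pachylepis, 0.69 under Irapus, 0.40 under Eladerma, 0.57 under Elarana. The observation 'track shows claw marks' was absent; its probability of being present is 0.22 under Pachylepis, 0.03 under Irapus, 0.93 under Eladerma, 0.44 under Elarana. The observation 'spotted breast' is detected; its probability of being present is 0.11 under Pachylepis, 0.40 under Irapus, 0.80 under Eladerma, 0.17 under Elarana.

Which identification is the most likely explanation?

For each hypothesis, the unnormalized posterior weight is prior × product of the observation likelihoods (using 1 − P(present | H) for each absent observation):
  Pachylepis: 0.32 × (1 − 0.85) × (1 − 0.22) × 0.11 = 0.0041184
  Irapus: 0.29 × (1 − 0.69) × (1 − 0.03) × 0.40 = 0.034881
  Eladerma: 0.09 × (1 − 0.40) × (1 − 0.93) × 0.80 = 0.003024
  Elarana: 0.30 × (1 − 0.57) × (1 − 0.44) × 0.17 = 0.012281
Marginal likelihood of the evidence = 0.054304.
P(Pachylepis | evidence) ≈ 0.0041184 / 0.054304 ≈ 0.076
P(Irapus | evidence) ≈ 0.034881 / 0.054304 ≈ 0.642
P(Eladerma | evidence) ≈ 0.003024 / 0.054304 ≈ 0.056
P(Elarana | evidence) ≈ 0.012281 / 0.054304 ≈ 0.226
The largest is 0.642, so Irapus is most probable.

Irapus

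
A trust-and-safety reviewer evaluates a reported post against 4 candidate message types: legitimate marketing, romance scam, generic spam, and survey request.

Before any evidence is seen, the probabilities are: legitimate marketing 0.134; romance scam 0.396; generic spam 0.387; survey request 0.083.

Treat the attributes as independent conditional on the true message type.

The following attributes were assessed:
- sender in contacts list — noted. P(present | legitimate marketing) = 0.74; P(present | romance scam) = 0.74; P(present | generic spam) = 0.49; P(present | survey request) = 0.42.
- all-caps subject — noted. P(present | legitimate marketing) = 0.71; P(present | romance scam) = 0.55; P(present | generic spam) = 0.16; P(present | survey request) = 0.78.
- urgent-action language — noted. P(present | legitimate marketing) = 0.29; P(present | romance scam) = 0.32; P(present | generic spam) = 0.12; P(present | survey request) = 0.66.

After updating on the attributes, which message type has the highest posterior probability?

Multiply each prior by the joint likelihood of the attribute pattern:
  legitimate marketing: 0.134 × 0.74 × 0.71 × 0.29 = 0.020417
  romance scam: 0.396 × 0.74 × 0.55 × 0.32 = 0.051575
  generic spam: 0.387 × 0.49 × 0.16 × 0.12 = 0.0036409
  survey request: 0.083 × 0.42 × 0.78 × 0.66 = 0.017946
Marginal likelihood of the evidence = 0.093579.
P(legitimate marketing | evidence) ≈ 0.020417 / 0.093579 ≈ 0.218
P(romance scam | evidence) ≈ 0.051575 / 0.093579 ≈ 0.551
P(generic spam | evidence) ≈ 0.0036409 / 0.093579 ≈ 0.039
P(survey request | evidence) ≈ 0.017946 / 0.093579 ≈ 0.192
The largest is 0.551, so romance scam is most probable.

romance scam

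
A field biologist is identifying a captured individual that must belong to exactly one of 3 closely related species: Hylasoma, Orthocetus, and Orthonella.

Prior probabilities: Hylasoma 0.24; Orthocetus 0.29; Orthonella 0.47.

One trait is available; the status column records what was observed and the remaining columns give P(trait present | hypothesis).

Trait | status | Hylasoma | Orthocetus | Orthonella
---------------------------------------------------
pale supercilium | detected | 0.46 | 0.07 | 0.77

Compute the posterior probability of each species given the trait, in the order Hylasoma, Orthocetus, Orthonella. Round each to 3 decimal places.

0.224, 0.041, 0.735

For each hypothesis, the unnormalized posterior weight is prior × likelihood:
  Hylasoma: 0.24 × 0.46 = 0.1104
  Orthocetus: 0.29 × 0.07 = 0.0203
  Orthonella: 0.47 × 0.77 = 0.3619
Normalizing constant Z = 0.1104 + 0.0203 + 0.3619 = 0.4926.
P(Hylasoma | evidence) = 0.1104 / 0.4926 ≈ 0.224
P(Orthocetus | evidence) = 0.0203 / 0.4926 ≈ 0.041
P(Orthonella | evidence) = 0.3619 / 0.4926 ≈ 0.735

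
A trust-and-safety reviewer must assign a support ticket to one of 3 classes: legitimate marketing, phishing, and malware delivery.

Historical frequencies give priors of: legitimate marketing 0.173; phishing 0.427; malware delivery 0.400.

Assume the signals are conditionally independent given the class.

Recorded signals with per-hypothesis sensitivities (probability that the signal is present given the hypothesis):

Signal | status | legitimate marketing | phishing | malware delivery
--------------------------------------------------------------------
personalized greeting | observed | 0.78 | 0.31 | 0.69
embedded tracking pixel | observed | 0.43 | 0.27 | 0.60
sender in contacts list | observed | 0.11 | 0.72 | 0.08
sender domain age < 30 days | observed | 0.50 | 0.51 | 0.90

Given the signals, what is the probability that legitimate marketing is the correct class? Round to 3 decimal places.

0.113

By Bayes' rule with conditional independence, the unnormalized weight for each hypothesis is prior × ∏ likelihoods:
  legitimate marketing: 0.173 × 0.78 × 0.43 × 0.11 × 0.50 = 0.0031913
  phishing: 0.427 × 0.31 × 0.27 × 0.72 × 0.51 = 0.013124
  malware delivery: 0.400 × 0.69 × 0.60 × 0.08 × 0.90 = 0.011923
Normalizing constant Z = 0.0031913 + 0.013124 + 0.011923 = 0.028238.
P(legitimate marketing | evidence) = 0.0031913 / 0.028238 ≈ 0.113.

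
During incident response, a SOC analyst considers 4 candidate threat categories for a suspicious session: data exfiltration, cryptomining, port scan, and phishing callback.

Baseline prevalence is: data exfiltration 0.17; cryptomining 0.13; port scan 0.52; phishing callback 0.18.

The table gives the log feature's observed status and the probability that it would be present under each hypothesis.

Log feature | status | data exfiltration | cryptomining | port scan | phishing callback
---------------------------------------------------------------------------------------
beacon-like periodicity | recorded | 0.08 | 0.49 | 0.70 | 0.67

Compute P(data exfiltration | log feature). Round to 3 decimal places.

0.024

Multiply each prior by the likelihood of the log feature:
  data exfiltration: 0.17 × 0.08 = 0.0136
  cryptomining: 0.13 × 0.49 = 0.0637
  port scan: 0.52 × 0.70 = 0.364
  phishing callback: 0.18 × 0.67 = 0.1206
Normalizing constant Z = 0.0136 + 0.0637 + 0.364 + 0.1206 = 0.5619.
P(data exfiltration | evidence) = 0.0136 / 0.5619 ≈ 0.024.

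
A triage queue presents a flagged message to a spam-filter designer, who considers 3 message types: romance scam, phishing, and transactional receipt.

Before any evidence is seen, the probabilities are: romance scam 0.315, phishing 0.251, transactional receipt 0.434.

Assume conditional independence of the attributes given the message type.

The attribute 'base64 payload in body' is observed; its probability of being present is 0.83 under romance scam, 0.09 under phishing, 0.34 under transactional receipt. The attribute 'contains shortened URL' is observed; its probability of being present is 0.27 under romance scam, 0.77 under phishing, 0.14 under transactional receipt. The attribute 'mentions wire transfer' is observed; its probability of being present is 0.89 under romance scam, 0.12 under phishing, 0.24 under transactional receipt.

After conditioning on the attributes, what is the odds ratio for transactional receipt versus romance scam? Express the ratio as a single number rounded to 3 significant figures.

The normalizing constant cancels in an odds ratio, so compute prior × likelihood for the two hypotheses only:
  transactional receipt: 0.434 × 0.34 × 0.14 × 0.24 = 0.004958
  romance scam: 0.315 × 0.83 × 0.27 × 0.89 = 0.062826
Odds(transactional receipt : romance scam) = 0.004958 / 0.062826 ≈ 0.0789.

0.0789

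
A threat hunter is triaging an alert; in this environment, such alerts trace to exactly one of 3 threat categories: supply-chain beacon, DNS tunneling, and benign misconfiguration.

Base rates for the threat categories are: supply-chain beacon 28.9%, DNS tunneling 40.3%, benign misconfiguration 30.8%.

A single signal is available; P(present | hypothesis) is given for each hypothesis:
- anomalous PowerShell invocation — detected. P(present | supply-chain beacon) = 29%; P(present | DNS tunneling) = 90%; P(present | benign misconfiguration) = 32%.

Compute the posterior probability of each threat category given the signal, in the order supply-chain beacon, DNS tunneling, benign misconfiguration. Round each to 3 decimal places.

0.154, 0.665, 0.181

By Bayes' rule, the unnormalized weight for each hypothesis is prior × likelihood:
  supply-chain beacon: 0.289 × 0.29 = 0.08381
  DNS tunneling: 0.403 × 0.90 = 0.3627
  benign misconfiguration: 0.308 × 0.32 = 0.09856
Marginal likelihood of the evidence = 0.54507.
P(supply-chain beacon | evidence) = 0.08381 / 0.54507 ≈ 0.154
P(DNS tunneling | evidence) = 0.3627 / 0.54507 ≈ 0.665
P(benign misconfiguration | evidence) = 0.09856 / 0.54507 ≈ 0.181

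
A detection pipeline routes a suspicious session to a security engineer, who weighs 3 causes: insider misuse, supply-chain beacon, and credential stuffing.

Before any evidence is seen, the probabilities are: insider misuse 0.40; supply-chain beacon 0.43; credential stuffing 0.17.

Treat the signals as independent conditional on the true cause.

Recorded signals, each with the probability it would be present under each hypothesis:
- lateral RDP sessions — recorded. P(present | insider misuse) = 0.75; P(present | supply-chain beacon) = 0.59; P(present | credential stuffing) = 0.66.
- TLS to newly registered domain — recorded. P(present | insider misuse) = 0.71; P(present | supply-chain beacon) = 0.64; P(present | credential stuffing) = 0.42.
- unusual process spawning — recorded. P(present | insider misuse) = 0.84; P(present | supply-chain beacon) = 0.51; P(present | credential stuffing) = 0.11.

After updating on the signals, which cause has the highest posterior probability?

insider misuse

Multiply each prior by the joint likelihood of the signal pattern:
  insider misuse: 0.40 × 0.75 × 0.71 × 0.84 = 0.17892
  supply-chain beacon: 0.43 × 0.59 × 0.64 × 0.51 = 0.082808
  credential stuffing: 0.17 × 0.66 × 0.42 × 0.11 = 0.0051836
The unnormalized weights sum to 0.26691.
P(insider misuse | evidence) ≈ 0.17892 / 0.26691 ≈ 0.670
P(supply-chain beacon | evidence) ≈ 0.082808 / 0.26691 ≈ 0.310
P(credential stuffing | evidence) ≈ 0.0051836 / 0.26691 ≈ 0.019
The largest is 0.670, so insider misuse is most probable.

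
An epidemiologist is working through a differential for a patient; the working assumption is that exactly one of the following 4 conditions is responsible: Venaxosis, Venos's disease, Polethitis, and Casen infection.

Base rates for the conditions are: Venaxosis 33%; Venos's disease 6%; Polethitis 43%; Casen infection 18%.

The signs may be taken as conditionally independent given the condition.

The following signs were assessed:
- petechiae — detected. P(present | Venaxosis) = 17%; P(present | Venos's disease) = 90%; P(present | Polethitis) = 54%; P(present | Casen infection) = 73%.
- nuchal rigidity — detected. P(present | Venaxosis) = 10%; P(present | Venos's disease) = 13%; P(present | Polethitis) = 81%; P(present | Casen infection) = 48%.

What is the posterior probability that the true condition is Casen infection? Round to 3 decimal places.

0.239

For each hypothesis, the unnormalized posterior weight is prior × product of the sign likelihoods:
  Venaxosis: 0.33 × 0.17 × 0.10 = 0.00561
  Venos's disease: 0.06 × 0.90 × 0.13 = 0.00702
  Polethitis: 0.43 × 0.54 × 0.81 = 0.18808
  Casen infection: 0.18 × 0.73 × 0.48 = 0.063072
Normalizing constant Z = 0.00561 + 0.00702 + 0.18808 + 0.063072 = 0.26378.
P(Casen infection | evidence) = 0.063072 / 0.26378 ≈ 0.239.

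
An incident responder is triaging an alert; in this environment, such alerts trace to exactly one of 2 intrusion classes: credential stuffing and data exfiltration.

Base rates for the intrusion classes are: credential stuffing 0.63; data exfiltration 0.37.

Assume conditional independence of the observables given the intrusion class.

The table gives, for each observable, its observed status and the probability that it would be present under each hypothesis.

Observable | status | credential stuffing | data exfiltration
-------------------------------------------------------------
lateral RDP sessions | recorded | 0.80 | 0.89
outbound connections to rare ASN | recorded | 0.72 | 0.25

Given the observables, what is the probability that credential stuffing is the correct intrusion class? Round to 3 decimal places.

0.815

By Bayes' rule with conditional independence, the unnormalized weight for each hypothesis is prior × ∏ likelihoods:
  credential stuffing: 0.63 × 0.80 × 0.72 = 0.36288
  data exfiltration: 0.37 × 0.89 × 0.25 = 0.082325
Marginal likelihood of the evidence = 0.4452.
P(credential stuffing | evidence) = 0.36288 / 0.4452 ≈ 0.815.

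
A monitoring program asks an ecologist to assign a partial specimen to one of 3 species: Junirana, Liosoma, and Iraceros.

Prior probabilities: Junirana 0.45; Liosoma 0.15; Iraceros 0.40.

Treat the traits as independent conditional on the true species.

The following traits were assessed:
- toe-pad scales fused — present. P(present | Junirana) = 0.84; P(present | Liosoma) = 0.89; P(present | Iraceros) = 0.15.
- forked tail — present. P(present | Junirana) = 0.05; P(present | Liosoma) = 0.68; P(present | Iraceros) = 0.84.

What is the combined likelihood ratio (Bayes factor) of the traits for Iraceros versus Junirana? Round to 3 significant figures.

3.00

Take the product of per-trait likelihoods under each hypothesis, then divide.
  Iraceros: 0.15 × 0.84 = 0.126
  Junirana: 0.84 × 0.05 = 0.042
Bayes factor = 0.126 / 0.042 ≈ 3.00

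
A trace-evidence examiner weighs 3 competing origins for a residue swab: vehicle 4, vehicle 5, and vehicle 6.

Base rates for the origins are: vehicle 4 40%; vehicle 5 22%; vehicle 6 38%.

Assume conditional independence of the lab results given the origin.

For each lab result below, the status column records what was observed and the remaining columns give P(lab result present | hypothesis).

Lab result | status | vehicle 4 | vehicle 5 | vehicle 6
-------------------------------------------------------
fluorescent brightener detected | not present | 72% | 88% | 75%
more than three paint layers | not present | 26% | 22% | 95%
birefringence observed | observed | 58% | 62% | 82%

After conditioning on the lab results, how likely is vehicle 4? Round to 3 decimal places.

Multiply each prior by the joint likelihood of the lab result pattern (using 1 − P(present | H) for each absent lab result):
  vehicle 4: 0.40 × (1 − 0.72) × (1 − 0.26) × 0.58 = 0.04807
  vehicle 5: 0.22 × (1 − 0.88) × (1 − 0.22) × 0.62 = 0.012767
  vehicle 6: 0.38 × (1 − 0.75) × (1 − 0.95) × 0.82 = 0.003895
Marginal likelihood of the evidence = 0.064732.
P(vehicle 4 | evidence) = 0.04807 / 0.064732 ≈ 0.743.

0.743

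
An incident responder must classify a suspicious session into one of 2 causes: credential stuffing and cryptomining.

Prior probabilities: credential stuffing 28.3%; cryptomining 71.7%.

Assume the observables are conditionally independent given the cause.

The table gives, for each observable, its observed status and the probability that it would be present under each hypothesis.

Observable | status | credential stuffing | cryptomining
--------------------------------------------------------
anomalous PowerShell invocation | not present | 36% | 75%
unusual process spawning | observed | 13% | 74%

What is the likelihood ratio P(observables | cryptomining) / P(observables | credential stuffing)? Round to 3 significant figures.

2.22

Take the product of per-observable likelihoods under each hypothesis (using 1 − P(present | H) for each absent observable), then divide.
  cryptomining: (1 − 0.75) × 0.74 = 0.185
  credential stuffing: (1 − 0.36) × 0.13 = 0.0832
Bayes factor = 0.185 / 0.0832 ≈ 2.22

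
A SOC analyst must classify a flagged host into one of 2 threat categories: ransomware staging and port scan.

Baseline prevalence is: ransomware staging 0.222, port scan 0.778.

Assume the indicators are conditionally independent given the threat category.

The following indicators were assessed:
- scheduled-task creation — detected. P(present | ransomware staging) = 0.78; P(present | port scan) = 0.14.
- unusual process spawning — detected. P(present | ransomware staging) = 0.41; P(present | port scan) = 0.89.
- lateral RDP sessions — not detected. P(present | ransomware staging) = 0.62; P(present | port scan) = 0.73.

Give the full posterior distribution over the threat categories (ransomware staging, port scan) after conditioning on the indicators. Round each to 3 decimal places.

For each hypothesis, the unnormalized posterior weight is prior × product of the indicator likelihoods (using 1 − P(present | H) for each absent indicator):
  ransomware staging: 0.222 × 0.78 × 0.41 × (1 − 0.62) = 0.026978
  port scan: 0.778 × 0.14 × 0.89 × (1 − 0.73) = 0.026173
Marginal likelihood of the evidence = 0.053152.
P(ransomware staging | evidence) = 0.026978 / 0.053152 ≈ 0.508
P(port scan | evidence) = 0.026173 / 0.053152 ≈ 0.492

0.508, 0.492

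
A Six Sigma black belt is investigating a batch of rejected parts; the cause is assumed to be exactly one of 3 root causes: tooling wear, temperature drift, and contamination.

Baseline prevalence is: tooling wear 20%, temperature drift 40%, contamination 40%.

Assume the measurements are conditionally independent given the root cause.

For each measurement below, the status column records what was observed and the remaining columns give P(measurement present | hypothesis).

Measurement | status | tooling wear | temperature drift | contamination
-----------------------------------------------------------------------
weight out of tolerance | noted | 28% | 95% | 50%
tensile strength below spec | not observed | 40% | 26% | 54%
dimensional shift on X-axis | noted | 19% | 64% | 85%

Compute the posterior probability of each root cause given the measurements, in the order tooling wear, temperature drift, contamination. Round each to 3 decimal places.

For each hypothesis, the unnormalized posterior weight is prior × product of the measurement likelihoods (using 1 − P(present | H) for each absent measurement):
  tooling wear: 0.20 × 0.28 × (1 − 0.40) × 0.19 = 0.006384
  temperature drift: 0.40 × 0.95 × (1 − 0.26) × 0.64 = 0.17997
  contamination: 0.40 × 0.50 × (1 − 0.54) × 0.85 = 0.0782
Normalizing constant Z = 0.006384 + 0.17997 + 0.0782 = 0.26455.
P(tooling wear | evidence) = 0.006384 / 0.26455 ≈ 0.024
P(temperature drift | evidence) = 0.17997 / 0.26455 ≈ 0.680
P(contamination | evidence) = 0.0782 / 0.26455 ≈ 0.296

0.024, 0.680, 0.296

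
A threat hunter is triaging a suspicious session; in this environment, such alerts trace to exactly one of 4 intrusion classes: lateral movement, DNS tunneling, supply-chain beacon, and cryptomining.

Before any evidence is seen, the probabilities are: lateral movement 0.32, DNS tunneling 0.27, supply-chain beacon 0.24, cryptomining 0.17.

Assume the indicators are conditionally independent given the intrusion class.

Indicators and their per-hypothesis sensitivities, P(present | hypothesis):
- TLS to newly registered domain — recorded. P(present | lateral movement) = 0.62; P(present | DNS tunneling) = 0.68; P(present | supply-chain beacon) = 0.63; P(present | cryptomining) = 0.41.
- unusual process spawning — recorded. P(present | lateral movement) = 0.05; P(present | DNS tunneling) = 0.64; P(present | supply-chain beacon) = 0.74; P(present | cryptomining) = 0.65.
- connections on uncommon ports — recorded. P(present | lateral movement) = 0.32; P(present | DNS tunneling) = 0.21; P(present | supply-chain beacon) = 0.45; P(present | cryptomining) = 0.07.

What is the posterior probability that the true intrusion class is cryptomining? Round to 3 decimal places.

0.039

For each hypothesis, the unnormalized posterior weight is prior × product of the indicator likelihoods:
  lateral movement: 0.32 × 0.62 × 0.05 × 0.32 = 0.0031744
  DNS tunneling: 0.27 × 0.68 × 0.64 × 0.21 = 0.024676
  supply-chain beacon: 0.24 × 0.63 × 0.74 × 0.45 = 0.05035
  cryptomining: 0.17 × 0.41 × 0.65 × 0.07 = 0.0031714
The unnormalized weights sum to 0.081371.
P(cryptomining | evidence) = 0.0031714 / 0.081371 ≈ 0.039.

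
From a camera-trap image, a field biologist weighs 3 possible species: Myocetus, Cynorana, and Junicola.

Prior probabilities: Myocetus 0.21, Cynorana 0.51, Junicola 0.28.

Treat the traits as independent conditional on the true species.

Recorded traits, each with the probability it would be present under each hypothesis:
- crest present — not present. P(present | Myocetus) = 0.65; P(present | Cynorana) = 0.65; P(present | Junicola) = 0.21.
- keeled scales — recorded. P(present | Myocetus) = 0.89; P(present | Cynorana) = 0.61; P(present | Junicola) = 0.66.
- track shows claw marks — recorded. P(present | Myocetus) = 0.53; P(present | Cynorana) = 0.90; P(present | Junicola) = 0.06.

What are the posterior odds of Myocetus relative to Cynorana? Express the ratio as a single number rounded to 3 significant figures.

Posterior odds equal prior odds times the likelihood ratio; only the two competing hypotheses matter (using 1 − P(present | H) for each absent trait).
  Myocetus: 0.21 × (1 − 0.65) × 0.89 × 0.53 = 0.03467
  Cynorana: 0.51 × (1 − 0.65) × 0.61 × 0.90 = 0.097997
Posterior odds = 0.03467 / 0.097997 ≈ 0.354.

0.354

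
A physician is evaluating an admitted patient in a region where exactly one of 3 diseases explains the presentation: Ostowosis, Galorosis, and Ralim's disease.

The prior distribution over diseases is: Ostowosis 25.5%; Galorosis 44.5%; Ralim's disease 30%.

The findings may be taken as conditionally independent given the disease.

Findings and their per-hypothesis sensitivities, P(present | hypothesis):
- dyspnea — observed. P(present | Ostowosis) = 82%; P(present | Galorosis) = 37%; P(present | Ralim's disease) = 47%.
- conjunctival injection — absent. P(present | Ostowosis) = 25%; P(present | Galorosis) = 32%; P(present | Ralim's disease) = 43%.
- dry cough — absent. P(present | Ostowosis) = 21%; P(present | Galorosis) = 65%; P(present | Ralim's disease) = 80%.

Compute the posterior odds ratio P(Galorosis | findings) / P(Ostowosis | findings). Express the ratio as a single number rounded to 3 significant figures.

0.316

Posterior odds equal prior odds times the likelihood ratio; only the two competing hypotheses matter (using 1 − P(present | H) for each absent finding).
  Galorosis: 0.445 × 0.37 × (1 − 0.32) × (1 − 0.65) = 0.039187
  Ostowosis: 0.255 × 0.82 × (1 − 0.25) × (1 − 0.21) = 0.12389
Posterior odds = 0.039187 / 0.12389 ≈ 0.316.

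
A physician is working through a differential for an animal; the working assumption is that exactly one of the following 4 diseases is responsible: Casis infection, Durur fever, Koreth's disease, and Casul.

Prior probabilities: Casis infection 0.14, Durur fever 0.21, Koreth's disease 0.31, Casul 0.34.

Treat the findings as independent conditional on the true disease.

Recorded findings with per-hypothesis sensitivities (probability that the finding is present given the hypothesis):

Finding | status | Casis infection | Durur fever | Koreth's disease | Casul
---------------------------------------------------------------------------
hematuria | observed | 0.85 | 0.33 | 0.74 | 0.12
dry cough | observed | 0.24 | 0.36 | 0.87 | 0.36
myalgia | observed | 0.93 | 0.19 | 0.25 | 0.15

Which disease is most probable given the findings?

For each hypothesis, the unnormalized posterior weight is prior × product of the finding likelihoods:
  Casis infection: 0.14 × 0.85 × 0.24 × 0.93 = 0.026561
  Durur fever: 0.21 × 0.33 × 0.36 × 0.19 = 0.0047401
  Koreth's disease: 0.31 × 0.74 × 0.87 × 0.25 = 0.049895
  Casul: 0.34 × 0.12 × 0.36 × 0.15 = 0.0022032
Normalizing constant Z = 0.026561 + 0.0047401 + 0.049895 + 0.0022032 = 0.083399.
P(Casis infection | evidence) ≈ 0.026561 / 0.083399 ≈ 0.318
P(Durur fever | evidence) ≈ 0.0047401 / 0.083399 ≈ 0.057
P(Koreth's disease | evidence) ≈ 0.049895 / 0.083399 ≈ 0.598
P(Casul | evidence) ≈ 0.0022032 / 0.083399 ≈ 0.026
The largest is 0.598, so Koreth's disease is most probable.

Koreth's disease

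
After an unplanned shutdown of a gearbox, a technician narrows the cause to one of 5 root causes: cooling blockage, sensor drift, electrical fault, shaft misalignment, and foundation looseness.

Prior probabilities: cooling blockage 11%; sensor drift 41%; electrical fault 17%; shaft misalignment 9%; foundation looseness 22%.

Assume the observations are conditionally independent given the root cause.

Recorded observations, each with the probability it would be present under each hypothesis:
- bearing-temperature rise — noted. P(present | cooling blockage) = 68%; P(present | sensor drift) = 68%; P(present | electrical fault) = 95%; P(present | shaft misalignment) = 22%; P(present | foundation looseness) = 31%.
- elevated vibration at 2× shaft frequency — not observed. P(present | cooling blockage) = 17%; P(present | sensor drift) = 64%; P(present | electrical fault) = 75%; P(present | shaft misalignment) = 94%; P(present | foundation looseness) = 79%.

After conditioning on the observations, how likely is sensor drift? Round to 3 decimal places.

Multiply each prior by the joint likelihood of the evidence pattern (using 1 − P(present | H) for each absent observation):
  cooling blockage: 0.11 × 0.68 × (1 − 0.17) = 0.062084
  sensor drift: 0.41 × 0.68 × (1 − 0.64) = 0.10037
  electrical fault: 0.17 × 0.95 × (1 − 0.75) = 0.040375
  shaft misalignment: 0.09 × 0.22 × (1 − 0.94) = 0.001188
  foundation looseness: 0.22 × 0.31 × (1 − 0.79) = 0.014322
Marginal likelihood of the evidence = 0.21834.
P(sensor drift | evidence) = 0.10037 / 0.21834 ≈ 0.460.

0.460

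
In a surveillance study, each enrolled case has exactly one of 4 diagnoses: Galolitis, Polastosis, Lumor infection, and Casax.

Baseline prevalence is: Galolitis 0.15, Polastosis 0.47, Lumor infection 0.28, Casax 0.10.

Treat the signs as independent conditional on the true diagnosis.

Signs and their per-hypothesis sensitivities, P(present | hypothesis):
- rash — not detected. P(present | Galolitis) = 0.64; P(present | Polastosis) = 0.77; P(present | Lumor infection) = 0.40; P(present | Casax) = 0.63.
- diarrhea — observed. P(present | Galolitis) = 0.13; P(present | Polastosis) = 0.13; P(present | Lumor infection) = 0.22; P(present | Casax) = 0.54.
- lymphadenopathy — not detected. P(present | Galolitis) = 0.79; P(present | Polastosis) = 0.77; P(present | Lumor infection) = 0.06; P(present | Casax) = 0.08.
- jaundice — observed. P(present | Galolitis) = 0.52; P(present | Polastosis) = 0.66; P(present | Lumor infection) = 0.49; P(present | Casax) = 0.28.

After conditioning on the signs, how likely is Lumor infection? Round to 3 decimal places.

0.679

For each hypothesis, the unnormalized posterior weight is prior × product of the sign likelihoods (using 1 − P(present | H) for each absent sign):
  Galolitis: 0.15 × (1 − 0.64) × 0.13 × (1 − 0.79) × 0.52 = 0.00076658
  Polastosis: 0.47 × (1 − 0.77) × 0.13 × (1 − 0.77) × 0.66 = 0.0021332
  Lumor infection: 0.28 × (1 − 0.40) × 0.22 × (1 − 0.06) × 0.49 = 0.017024
  Casax: 0.10 × (1 − 0.63) × 0.54 × (1 − 0.08) × 0.28 = 0.0051468
The unnormalized weights sum to 0.02507.
P(Lumor infection | evidence) = 0.017024 / 0.02507 ≈ 0.679.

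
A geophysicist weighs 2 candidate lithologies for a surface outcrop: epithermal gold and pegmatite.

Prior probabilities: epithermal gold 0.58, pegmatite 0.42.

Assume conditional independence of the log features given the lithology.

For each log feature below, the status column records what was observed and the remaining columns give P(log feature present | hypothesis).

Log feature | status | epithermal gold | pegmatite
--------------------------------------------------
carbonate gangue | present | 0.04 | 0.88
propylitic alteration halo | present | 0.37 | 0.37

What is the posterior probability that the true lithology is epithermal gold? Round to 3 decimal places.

0.059

By Bayes' rule with conditional independence, the unnormalized weight for each hypothesis is prior × ∏ likelihoods:
  epithermal gold: 0.58 × 0.04 × 0.37 = 0.008584
  pegmatite: 0.42 × 0.88 × 0.37 = 0.13675
The unnormalized weights sum to 0.14534.
P(epithermal gold | evidence) = 0.008584 / 0.14534 ≈ 0.059.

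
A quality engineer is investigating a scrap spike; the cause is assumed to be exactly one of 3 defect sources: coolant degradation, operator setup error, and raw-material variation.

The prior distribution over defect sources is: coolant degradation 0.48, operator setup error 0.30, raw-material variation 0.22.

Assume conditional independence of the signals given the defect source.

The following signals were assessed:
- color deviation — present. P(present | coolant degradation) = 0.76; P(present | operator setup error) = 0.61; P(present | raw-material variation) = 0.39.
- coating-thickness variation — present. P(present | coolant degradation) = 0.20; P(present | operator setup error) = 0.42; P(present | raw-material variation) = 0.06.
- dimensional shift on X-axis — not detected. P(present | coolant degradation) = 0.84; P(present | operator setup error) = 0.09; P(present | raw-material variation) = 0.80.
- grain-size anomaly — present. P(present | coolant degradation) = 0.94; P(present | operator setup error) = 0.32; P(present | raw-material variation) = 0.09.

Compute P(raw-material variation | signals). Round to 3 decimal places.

By Bayes' rule with conditional independence, the unnormalized weight for each hypothesis is prior × ∏ likelihoods (using 1 − P(present | H) for each absent signal):
  coolant degradation: 0.48 × 0.76 × 0.20 × (1 − 0.84) × 0.94 = 0.010973
  operator setup error: 0.30 × 0.61 × 0.42 × (1 − 0.09) × 0.32 = 0.022382
  raw-material variation: 0.22 × 0.39 × 0.06 × (1 − 0.80) × 0.09 = 9.2664e-05
Normalizing constant Z = 0.010973 + 0.022382 + 9.2664e-05 = 0.033447.
P(raw-material variation | evidence) = 9.2664e-05 / 0.033447 ≈ 0.003.

0.003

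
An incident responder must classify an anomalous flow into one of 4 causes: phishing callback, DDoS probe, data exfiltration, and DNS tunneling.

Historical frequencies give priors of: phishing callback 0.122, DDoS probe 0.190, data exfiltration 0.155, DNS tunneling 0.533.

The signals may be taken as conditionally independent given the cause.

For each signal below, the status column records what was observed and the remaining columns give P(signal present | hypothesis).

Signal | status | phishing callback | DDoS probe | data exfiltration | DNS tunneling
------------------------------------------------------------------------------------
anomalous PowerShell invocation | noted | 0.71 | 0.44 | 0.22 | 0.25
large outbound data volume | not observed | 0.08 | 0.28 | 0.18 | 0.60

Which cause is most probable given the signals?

phishing callback

By Bayes' rule with conditional independence, the unnormalized weight for each hypothesis is prior × ∏ likelihoods (using 1 − P(present | H) for each absent signal):
  phishing callback: 0.122 × 0.71 × (1 − 0.08) = 0.07969
  DDoS probe: 0.190 × 0.44 × (1 − 0.28) = 0.060192
  data exfiltration: 0.155 × 0.22 × (1 − 0.18) = 0.027962
  DNS tunneling: 0.533 × 0.25 × (1 − 0.60) = 0.0533
The unnormalized weights sum to 0.22114.
P(phishing callback | evidence) ≈ 0.07969 / 0.22114 ≈ 0.360
P(DDoS probe | evidence) ≈ 0.060192 / 0.22114 ≈ 0.272
P(data exfiltration | evidence) ≈ 0.027962 / 0.22114 ≈ 0.126
P(DNS tunneling | evidence) ≈ 0.0533 / 0.22114 ≈ 0.241
The largest is 0.360, so phishing callback is most probable.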